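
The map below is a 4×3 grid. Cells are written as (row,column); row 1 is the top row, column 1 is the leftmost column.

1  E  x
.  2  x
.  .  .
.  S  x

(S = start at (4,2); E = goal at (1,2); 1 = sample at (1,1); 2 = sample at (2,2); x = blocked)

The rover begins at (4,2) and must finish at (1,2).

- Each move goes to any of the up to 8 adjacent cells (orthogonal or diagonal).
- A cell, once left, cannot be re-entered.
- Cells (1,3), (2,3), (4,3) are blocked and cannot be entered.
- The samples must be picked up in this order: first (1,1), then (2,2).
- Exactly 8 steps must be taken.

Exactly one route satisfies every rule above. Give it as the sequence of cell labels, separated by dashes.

(4,2) - (3,3) - (3,2) - (4,1) - (3,1) - (2,1) - (1,1) - (2,2) - (1,2)

The waypoints must appear in the order (1,1), (2,2), with no cell reused.
Route from (4,2): up-right to (3,3), left to (3,2), down-left to (4,1), 3× up (reaching (1,1)), down-right to (2,2), up to (1,2) — 8 moves in all.
Check: order respected (1 at step 6, 2 at step 7); 8 moves as required.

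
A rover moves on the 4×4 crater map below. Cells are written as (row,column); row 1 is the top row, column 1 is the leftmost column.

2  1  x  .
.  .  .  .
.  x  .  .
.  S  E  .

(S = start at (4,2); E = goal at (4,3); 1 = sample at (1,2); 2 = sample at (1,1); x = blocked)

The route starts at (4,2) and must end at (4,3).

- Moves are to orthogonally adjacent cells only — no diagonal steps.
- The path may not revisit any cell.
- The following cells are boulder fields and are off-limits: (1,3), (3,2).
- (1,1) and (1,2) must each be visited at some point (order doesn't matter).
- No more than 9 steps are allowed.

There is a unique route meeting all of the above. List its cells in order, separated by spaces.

(4,2) (4,1) (3,1) (2,1) (1,1) (1,2) (2,2) (2,3) (3,3) (4,3)

Any route must reach (1,1) and (1,2) and still end at (4,3) within 9 moves, so the order of the required stops is forced.
Route from (4,2): left to (4,1), 3× up (reaching (1,1)), right to (1,2), down to (2,2), right to (2,3), 2× down (reaching (4,3)) — 9 moves in all.
Check: all required cells visited; 9 ≤ 9 moves.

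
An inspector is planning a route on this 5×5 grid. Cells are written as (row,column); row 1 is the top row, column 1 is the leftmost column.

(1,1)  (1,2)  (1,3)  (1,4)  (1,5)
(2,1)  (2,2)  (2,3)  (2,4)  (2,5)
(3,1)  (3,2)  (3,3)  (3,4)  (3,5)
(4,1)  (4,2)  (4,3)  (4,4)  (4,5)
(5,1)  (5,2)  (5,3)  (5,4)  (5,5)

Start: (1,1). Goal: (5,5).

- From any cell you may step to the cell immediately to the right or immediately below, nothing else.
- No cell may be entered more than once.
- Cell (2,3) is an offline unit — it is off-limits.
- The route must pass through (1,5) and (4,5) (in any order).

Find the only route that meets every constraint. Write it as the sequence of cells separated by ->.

(1,1) -> (1,2) -> (1,3) -> (1,4) -> (1,5) -> (2,5) -> (3,5) -> (4,5) -> (5,5)

Moves only go right or down, so the column and row indices never decrease.
Route from (1,1): right 4 to (1,5), down 4 to (5,5) — 8 moves in all.
Check: all required cells visited.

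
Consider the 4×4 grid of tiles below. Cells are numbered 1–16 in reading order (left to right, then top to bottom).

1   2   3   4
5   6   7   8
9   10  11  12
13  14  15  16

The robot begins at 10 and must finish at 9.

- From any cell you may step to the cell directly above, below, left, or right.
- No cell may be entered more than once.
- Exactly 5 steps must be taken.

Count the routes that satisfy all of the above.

3

Need simple routes of exactly 5 moves from 10 to 9 (Manhattan distance 1, so 2 moves are spent on a detour and 2 undoing it).
Enumerating: 10 6 2 1 5 9 | 10 11 7 6 5 9 | 10 11 15 14 13 9.
That gives 3 routes.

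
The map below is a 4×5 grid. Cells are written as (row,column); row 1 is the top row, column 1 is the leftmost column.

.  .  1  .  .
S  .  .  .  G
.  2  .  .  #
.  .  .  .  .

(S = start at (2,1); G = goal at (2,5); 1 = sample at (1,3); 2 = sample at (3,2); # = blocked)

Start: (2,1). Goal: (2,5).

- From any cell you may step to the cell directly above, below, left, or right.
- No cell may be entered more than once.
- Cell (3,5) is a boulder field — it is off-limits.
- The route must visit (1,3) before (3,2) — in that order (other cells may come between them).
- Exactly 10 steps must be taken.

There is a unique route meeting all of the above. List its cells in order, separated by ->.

The waypoints must appear in the order (1,3), (3,2), with no cell reused.
Route from (2,1): up to (1,1), 2× right (reaching (1,3)), down to (2,3), left to (2,2), down to (3,2), 2× right (reaching (3,4)), up to (2,4), right to (2,5) — 10 moves in all.
Check: order respected (1 at step 3, 2 at step 6); 10 moves as required.

(2,1) -> (1,1) -> (1,2) -> (1,3) -> (2,3) -> (2,2) -> (3,2) -> (3,3) -> (3,4) -> (2,4) -> (2,5)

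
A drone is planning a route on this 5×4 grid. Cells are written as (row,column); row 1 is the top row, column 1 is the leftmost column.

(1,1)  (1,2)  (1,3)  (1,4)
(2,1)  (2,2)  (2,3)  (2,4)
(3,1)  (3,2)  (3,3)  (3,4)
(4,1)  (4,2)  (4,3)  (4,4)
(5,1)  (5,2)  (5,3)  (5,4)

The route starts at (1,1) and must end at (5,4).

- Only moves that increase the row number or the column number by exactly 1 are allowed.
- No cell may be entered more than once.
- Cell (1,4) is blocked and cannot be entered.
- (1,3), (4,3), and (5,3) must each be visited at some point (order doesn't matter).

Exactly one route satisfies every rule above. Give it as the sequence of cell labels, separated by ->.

Moves only go right or down, so the column and row indices never decrease.
Route from (1,1): right 2 to (1,3), down 4 to (5,3), right 1 to (5,4) — 7 moves in all.
Check: all required cells visited.

(1,1) -> (1,2) -> (1,3) -> (2,3) -> (3,3) -> (4,3) -> (5,3) -> (5,4)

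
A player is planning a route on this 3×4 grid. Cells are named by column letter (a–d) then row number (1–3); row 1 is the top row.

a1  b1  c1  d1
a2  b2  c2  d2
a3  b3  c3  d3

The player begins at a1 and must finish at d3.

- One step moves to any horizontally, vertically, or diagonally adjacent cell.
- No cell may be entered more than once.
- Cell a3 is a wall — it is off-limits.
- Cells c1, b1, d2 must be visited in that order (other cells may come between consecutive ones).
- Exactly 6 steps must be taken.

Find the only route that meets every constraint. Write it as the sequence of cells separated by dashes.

The waypoints must appear in the order c1, b1, d2, with no cell reused.
Route from a1: down-right 1 to b2, up-right 1 to c1, left 1 to b1, down-right 1 to c2, right 1 to d2, down 1 to d3 — 6 moves in all.
Check: order respected (c1 at step 2, b1 at step 3, d2 at step 5); 6 moves as required.

a1 - b2 - c1 - b1 - c2 - d2 - d3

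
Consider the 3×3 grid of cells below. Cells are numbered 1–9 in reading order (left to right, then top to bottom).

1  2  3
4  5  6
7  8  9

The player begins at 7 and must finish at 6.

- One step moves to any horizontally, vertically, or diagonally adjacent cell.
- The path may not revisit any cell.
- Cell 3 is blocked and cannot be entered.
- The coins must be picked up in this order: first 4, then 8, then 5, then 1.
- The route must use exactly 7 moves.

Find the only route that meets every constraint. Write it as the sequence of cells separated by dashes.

7 - 4 - 8 - 9 - 5 - 1 - 2 - 6

The waypoints must appear in the order 4, 8, 5, 1, with no cell reused.
Route from 7: up 1 to 4, down-right 1 to 8, right 1 to 9, up-left 2 to 1, right 1 to 2, down-right 1 to 6 — 7 moves in all.
Check: order respected (4 at step 1, 8 at step 2, 5 at step 4, 1 at step 5); 7 moves as required.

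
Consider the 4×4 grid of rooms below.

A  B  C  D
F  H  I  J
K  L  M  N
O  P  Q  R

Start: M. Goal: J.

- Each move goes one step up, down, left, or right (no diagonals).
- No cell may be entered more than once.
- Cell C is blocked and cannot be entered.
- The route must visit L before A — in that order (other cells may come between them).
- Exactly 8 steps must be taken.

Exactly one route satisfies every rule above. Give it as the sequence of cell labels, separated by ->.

M -> L -> K -> F -> A -> B -> H -> I -> J

The waypoints must appear in the order L, A, with no cell reused.
Route from M: left 2 to K, up 2 to A, right 1 to B, down 1 to H, right 2 to J — 8 moves in all.
Check: order respected (L at step 1, A at step 4); 8 moves as required.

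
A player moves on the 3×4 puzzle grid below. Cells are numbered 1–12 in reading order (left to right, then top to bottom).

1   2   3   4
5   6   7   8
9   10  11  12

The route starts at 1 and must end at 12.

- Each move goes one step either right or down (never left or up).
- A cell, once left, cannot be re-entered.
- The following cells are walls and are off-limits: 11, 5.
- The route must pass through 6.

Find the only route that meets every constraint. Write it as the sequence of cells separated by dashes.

Moves only go right or down, so the column and row indices never decrease.
Route from 1: right to 2, down to 6, 2× right (reaching 8), down to 12 — 5 moves in all.
Check: all required cells visited.

1 - 2 - 6 - 7 - 8 - 12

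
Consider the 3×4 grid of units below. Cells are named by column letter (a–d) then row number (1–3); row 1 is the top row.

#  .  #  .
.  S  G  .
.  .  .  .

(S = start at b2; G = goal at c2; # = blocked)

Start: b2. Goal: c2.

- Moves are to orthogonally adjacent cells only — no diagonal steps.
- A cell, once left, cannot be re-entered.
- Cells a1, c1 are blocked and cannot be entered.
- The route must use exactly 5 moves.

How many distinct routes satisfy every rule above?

2

Need simple routes of exactly 5 moves from b2 to c2 (Manhattan distance 1, so 2 moves are spent on a detour and 2 undoing it).
Enumerating: b2 b3 c3 d3 d2 c2 | b2 a2 a3 b3 c3 c2.
That gives 2 routes.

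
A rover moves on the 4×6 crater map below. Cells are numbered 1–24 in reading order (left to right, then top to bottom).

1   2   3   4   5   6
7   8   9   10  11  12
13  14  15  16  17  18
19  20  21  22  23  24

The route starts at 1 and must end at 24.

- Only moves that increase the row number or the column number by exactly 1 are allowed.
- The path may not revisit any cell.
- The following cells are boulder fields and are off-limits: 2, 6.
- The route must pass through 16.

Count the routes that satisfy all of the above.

12

A right/down-only route from 1 to 24 makes exactly 3 down-moves and 5 right-moves in some order.
With no other constraints that would be C(8,3) = 56 routes.
Split at 16 and multiply the segment counts (each segment already excludes blocked cells): 1→16: 4; 16→24: 3; product = 12.
That gives 12 routes.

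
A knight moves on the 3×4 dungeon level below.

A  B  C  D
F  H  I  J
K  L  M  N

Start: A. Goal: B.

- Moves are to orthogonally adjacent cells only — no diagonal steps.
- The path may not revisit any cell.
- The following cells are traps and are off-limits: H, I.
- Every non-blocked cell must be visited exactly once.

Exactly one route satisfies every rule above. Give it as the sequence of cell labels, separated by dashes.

A - F - K - L - M - N - J - D - C - B

Need to visit all 10 open cells exactly once, starting at A and ending at B.
Route from A: 2× down (reaching K), 3× right (reaching N), 2× up (reaching D), 2× left (reaching B) — 9 moves in all.
Check: all 10 open cells covered.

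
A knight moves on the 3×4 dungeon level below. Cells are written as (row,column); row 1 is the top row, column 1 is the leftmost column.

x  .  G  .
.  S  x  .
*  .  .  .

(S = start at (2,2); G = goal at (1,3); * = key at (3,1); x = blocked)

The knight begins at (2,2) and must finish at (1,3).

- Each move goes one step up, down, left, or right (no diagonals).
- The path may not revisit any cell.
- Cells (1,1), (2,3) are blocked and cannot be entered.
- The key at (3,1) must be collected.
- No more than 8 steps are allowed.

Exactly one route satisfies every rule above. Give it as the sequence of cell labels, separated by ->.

Any route must reach (3,1) and still end at (1,3) within 8 moves, so the order of the required stops is forced.
Route from (2,2): left 1 to (2,1), down 1 to (3,1), right 3 to (3,4), up 2 to (1,4), left 1 to (1,3) — 8 moves in all.
Check: all required cells visited; 8 ≤ 8 moves.

(2,2) -> (2,1) -> (3,1) -> (3,2) -> (3,3) -> (3,4) -> (2,4) -> (1,4) -> (1,3)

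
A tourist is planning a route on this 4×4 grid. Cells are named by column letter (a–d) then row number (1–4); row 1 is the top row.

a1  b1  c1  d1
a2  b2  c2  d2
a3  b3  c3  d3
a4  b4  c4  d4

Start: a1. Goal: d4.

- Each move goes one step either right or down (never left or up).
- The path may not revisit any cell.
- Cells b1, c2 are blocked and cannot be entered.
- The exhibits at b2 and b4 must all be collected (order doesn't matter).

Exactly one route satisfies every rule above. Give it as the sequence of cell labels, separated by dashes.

a1 - a2 - b2 - b3 - b4 - c4 - d4

Moves only go right or down, so the column and row indices never decrease.
Route from a1: down 1 to a2, right 1 to b2, down 2 to b4, right 2 to d4 — 6 moves in all.
Check: all required cells visited.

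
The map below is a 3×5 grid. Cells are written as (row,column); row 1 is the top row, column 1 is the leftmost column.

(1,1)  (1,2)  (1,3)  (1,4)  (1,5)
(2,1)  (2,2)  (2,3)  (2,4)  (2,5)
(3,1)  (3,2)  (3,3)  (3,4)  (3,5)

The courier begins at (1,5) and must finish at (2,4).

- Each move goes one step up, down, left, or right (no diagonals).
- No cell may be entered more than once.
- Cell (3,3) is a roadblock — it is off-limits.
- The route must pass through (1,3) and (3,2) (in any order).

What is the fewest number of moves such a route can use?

Any route passes through (1,3) and (3,2) in some order between (1,5) and (2,4). Summing Manhattan distances along each leg and taking the cheapest ordering ((1,5) → (1,3) → (3,2) → (2,4)) gives a lower bound of 2 + 3 + 3 = 8 moves.
The shortest route satisfying every rule uses 10 moves: (1,5) → (1,4) → (1,3) → (1,2) → (1,1) → (2,1) → (3,1) → (3,2) → (2,2) → (2,3) → (2,4).
The no-revisit rule (legs can't share cells) pushes the minimum above the 8-move bound; an exhaustive check rules out every length from 8 to 9, leaving 10 as the minimum.

10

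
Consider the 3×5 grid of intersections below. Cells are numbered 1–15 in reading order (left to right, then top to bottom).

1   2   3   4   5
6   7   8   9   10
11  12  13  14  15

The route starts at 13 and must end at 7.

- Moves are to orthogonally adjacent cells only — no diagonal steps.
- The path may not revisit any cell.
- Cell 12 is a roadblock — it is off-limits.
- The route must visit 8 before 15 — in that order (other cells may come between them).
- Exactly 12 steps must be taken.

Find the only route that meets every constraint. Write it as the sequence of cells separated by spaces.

13 8 9 14 15 10 5 4 3 2 1 6 7

The waypoints must appear in the order 8, 15, with no cell reused.
Route from 13: up 1 to 8, right 1 to 9, down 1 to 14, right 1 to 15, up 2 to 5, left 4 to 1, down 1 to 6, right 1 to 7 — 12 moves in all.
Check: order respected (8 at step 1, 15 at step 4); 12 moves as required.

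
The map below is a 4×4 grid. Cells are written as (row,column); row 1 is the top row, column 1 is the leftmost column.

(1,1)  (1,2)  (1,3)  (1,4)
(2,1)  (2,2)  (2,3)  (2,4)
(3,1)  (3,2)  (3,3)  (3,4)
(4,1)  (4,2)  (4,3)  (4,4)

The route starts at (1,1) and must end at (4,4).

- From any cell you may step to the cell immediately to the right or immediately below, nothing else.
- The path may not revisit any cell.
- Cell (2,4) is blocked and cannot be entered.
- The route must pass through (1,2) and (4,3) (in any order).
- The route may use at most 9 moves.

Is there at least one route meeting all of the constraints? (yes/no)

yes

One route that works: (1,1) → (1,2) → (2,2) → (3,2) → (4,2) → (4,3) → (4,4).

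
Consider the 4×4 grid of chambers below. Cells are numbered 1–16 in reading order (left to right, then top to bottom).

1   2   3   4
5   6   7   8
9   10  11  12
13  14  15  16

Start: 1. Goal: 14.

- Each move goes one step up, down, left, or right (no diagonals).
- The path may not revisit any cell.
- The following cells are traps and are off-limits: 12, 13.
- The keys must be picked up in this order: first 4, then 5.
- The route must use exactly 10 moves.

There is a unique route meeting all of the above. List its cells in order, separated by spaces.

The waypoints must appear in the order 4, 5, with no cell reused.
Route from 1: 3× right (reaching 4), down to 8, 3× left (reaching 5), down to 9, right to 10, down to 14 — 10 moves in all.
Check: order respected (4 at step 3, 5 at step 7); 10 moves as required.

1 2 3 4 8 7 6 5 9 10 14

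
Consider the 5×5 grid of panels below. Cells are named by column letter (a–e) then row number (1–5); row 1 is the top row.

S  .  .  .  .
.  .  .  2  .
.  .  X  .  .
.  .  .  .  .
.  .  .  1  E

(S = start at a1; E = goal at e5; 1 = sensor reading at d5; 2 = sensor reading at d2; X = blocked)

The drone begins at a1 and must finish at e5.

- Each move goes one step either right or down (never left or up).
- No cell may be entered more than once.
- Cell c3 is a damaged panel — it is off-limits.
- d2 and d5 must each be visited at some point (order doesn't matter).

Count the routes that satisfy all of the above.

A right/down-only route from a1 to e5 makes exactly 4 down-moves and 4 right-moves in some order.
With no other constraints that would be C(8,4) = 70 routes.
A monotone route can only reach the required cells in the order d2, d5, so split there and multiply the segment counts (each segment already excludes blocked cells): a1→d2: 4; d2→d5: 1; d5→e5: 1; product = 4.
That gives 4 routes.

4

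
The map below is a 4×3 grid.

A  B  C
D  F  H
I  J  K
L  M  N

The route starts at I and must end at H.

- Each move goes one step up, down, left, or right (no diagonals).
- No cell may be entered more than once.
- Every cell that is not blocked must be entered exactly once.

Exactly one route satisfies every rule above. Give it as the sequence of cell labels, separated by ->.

Need to visit all 12 open cells exactly once, starting at I and ending at H.
Cell N has only two open neighbours (K and M), so the path must pass straight through it: one of those is the cell it's entered from and the other is where it exits.
Route from I: down to L, 2× right (reaching N), up to K, left to J, up to F, left to D, up to A, 2× right (reaching C), down to H — 11 moves in all.
Check: all 12 open cells covered.

I -> L -> M -> N -> K -> J -> F -> D -> A -> B -> C -> H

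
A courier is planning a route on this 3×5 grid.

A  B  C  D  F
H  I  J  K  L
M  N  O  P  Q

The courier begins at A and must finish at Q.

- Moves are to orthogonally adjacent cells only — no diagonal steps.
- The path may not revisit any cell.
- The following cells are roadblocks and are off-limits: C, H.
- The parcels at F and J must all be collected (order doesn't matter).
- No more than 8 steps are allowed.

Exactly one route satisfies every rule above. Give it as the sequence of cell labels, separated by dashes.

The budget equals the shortest possible length, so every move has to be on a shortest route through the required cells.
Route from A: right 1 to B, down 1 to I, right 2 to K, up 1 to D, right 1 to F, down 2 to Q — 8 moves in all.
Check: all required cells visited; 8 ≤ 8 moves.

A - B - I - J - K - D - F - L - Q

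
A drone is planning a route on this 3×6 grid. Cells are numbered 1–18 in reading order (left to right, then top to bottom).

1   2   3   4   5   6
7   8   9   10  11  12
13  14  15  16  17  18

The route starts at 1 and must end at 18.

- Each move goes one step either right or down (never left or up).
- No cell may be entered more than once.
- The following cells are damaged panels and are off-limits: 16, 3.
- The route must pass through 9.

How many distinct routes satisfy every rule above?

A right/down-only route from 1 to 18 makes exactly 2 down-moves and 5 right-moves in some order.
With no other constraints that would be C(7,2) = 21 routes.
Split at 9 and multiply the segment counts (each segment already excludes blocked cells): 1→9: 2; 9→18: 2; product = 4.
That gives 4 routes.

4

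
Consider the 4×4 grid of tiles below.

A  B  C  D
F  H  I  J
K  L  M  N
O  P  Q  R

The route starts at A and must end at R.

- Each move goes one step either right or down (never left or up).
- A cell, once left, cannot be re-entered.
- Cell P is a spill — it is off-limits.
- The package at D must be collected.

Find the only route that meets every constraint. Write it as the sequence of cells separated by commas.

A, B, C, D, J, N, R

Moves only go right or down, so the column and row indices never decrease.
Route from A: right 3 to D, down 3 to R — 6 moves in all.
Check: all required cells visited.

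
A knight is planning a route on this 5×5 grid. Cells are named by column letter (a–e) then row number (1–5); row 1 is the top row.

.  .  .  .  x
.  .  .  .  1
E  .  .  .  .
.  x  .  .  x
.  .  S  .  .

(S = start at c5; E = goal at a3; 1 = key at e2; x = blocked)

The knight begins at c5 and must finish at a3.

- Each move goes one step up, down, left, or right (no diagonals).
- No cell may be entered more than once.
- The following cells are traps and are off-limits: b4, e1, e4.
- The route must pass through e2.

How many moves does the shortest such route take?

Any route passes through e2 somewhere between c5 and a3. Summing Manhattan distances along the two legs (c5 → e2 → a3) gives a lower bound of 5 + 5 = 10 moves.
A route of 10 moves achieves this: c5 → c4 → c3 → d3 → e3 → e2 → d2 → c2 → b2 → b3 → a3.
Since 10 matches the lower bound, it is optimal.

10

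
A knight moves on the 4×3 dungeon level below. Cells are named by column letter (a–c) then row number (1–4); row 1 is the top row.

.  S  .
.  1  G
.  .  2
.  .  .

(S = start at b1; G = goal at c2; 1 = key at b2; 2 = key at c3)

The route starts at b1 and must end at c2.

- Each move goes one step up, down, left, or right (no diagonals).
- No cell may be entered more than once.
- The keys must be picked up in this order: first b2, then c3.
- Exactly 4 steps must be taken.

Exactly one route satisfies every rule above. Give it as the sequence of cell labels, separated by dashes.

The waypoints must appear in the order b2, c3, with no cell reused.
Route from b1: 2× down (reaching b3), right to c3, up to c2 — 4 moves in all.
Check: order respected (1 at step 1, 2 at step 3); 4 moves as required.

b1 - b2 - b3 - c3 - c2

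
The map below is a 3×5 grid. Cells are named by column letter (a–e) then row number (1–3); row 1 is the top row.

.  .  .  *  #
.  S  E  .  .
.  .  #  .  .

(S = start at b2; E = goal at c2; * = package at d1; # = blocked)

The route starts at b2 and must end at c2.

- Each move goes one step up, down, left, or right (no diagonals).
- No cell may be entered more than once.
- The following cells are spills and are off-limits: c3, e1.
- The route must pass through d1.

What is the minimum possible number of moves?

5

Any route passes through d1 somewhere between b2 and c2. Summing Manhattan distances along the two legs (b2 → d1 → c2) gives a lower bound of 3 + 2 = 5 moves.
A route of 5 moves achieves this: b2 → b1 → c1 → d1 → d2 → c2.
Since 5 matches the lower bound, it is optimal.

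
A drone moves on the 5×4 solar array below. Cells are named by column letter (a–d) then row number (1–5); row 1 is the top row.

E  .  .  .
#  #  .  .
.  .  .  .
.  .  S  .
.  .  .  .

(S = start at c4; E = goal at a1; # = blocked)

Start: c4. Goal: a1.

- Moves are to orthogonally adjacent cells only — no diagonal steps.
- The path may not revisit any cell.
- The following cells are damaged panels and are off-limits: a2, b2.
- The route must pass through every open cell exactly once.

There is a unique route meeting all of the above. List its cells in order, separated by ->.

Need to visit all 18 open cells exactly once, starting at c4 and ending at a1.
Route from c4: left 1 to b4, up 1 to b3, left 1 to a3, down 2 to a5, right 3 to d5, up 2 to d3, left 1 to c3, up 1 to c2, right 1 to d2, up 1 to d1, left 3 to a1 — 17 moves in all.
Check: all 18 open cells covered.

c4 -> b4 -> b3 -> a3 -> a4 -> a5 -> b5 -> c5 -> d5 -> d4 -> d3 -> c3 -> c2 -> d2 -> d1 -> c1 -> b1 -> a1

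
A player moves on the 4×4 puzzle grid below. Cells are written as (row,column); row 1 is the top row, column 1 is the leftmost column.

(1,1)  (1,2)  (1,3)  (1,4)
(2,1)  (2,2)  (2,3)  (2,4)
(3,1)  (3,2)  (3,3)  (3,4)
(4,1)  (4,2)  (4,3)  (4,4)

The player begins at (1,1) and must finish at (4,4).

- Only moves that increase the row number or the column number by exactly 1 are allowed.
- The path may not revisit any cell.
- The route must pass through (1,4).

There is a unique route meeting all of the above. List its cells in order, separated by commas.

(1,1), (1,2), (1,3), (1,4), (2,4), (3,4), (4,4)

Moves only go right or down, so the column and row indices never decrease.
Route from (1,1): 3× right (reaching (1,4)), 3× down (reaching (4,4)) — 6 moves in all.
Check: all required cells visited.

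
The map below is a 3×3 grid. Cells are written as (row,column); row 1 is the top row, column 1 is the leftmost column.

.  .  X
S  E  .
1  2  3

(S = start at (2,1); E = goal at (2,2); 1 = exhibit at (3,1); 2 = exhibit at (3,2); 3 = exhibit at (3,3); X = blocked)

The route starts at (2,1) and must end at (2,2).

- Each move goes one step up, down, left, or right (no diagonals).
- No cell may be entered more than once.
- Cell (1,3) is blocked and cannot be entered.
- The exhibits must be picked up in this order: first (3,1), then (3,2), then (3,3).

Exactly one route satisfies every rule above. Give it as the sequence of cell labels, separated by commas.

The waypoints must appear in the order (3,1), (3,2), (3,3), with no cell reused.
Route from (2,1): down 1 to (3,1), right 2 to (3,3), up 1 to (2,3), left 1 to (2,2) — 5 moves in all.
Check: order respected (1 at step 1, 2 at step 2, 3 at step 3).

(2,1), (3,1), (3,2), (3,3), (2,3), (2,2)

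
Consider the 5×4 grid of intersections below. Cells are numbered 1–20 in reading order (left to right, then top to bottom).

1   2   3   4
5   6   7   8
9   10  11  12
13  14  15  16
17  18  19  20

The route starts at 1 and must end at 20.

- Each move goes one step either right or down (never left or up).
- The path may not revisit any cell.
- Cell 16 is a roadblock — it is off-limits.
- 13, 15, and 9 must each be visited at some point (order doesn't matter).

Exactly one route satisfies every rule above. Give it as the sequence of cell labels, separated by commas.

Moves only go right or down, so the column and row indices never decrease.
Route from 1: down 3 to 13, right 2 to 15, down 1 to 19, right 1 to 20 — 7 moves in all.
Check: all required cells visited.

1, 5, 9, 13, 14, 15, 19, 20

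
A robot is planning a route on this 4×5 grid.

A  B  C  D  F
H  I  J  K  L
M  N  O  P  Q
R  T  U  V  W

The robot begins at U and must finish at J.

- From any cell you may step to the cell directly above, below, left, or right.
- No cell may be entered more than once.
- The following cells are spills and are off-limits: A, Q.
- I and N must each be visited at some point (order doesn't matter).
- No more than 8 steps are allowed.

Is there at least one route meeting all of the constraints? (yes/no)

One route that works: U → O → N → I → J.

yes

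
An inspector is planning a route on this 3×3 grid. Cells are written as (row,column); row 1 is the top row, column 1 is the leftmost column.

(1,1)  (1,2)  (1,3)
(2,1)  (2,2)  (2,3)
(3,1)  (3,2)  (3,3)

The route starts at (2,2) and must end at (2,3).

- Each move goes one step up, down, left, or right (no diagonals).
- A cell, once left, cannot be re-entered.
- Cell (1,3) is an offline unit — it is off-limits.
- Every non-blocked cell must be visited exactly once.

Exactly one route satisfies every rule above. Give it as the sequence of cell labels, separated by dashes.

Need to visit all 8 open cells exactly once, starting at (2,2) and ending at (2,3).
Route from (2,2): up 1 to (1,2), left 1 to (1,1), down 2 to (3,1), right 2 to (3,3), up 1 to (2,3) — 7 moves in all.
Check: all 8 open cells covered.

(2,2) - (1,2) - (1,1) - (2,1) - (3,1) - (3,2) - (3,3) - (2,3)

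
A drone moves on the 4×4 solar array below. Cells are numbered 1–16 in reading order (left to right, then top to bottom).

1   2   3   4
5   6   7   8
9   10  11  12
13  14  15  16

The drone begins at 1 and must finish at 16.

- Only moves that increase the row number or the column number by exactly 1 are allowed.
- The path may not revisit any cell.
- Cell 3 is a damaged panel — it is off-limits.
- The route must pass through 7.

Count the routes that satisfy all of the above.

A right/down-only route from 1 to 16 makes exactly 3 down-moves and 3 right-moves in some order.
With no other constraints that would be C(6,3) = 20 routes.
Split at 7 and multiply the segment counts (each segment already excludes blocked cells): 1→7: 2; 7→16: 3; product = 6.
That gives 6 routes.

6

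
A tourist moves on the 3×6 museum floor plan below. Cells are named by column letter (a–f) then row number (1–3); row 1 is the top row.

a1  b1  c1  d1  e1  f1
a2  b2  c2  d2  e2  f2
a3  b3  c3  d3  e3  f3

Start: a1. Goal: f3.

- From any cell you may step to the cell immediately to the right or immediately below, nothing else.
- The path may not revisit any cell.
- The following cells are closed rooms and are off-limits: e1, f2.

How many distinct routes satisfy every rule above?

A right/down-only route from a1 to f3 makes exactly 2 down-moves and 5 right-moves in some order.
With no other constraints that would be C(7,2) = 21 routes.
Subtract routes through each blocked cell (inclusion–exclusion for overlaps): − through e1: 3 − through f2: 6 + through e1&f2: 2 → 14.
That gives 14 routes.

14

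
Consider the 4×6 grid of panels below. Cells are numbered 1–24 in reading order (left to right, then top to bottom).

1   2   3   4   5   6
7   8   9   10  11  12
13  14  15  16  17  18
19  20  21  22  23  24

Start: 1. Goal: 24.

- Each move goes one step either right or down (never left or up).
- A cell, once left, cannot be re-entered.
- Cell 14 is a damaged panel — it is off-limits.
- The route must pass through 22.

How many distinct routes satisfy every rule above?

A right/down-only route from 1 to 24 makes exactly 3 down-moves and 5 right-moves in some order.
With no other constraints that would be C(8,3) = 56 routes.
Split at 22 and multiply the segment counts (each segment already excludes blocked cells): 1→22: 11; 22→24: 1; product = 11.
That gives 11 routes.

11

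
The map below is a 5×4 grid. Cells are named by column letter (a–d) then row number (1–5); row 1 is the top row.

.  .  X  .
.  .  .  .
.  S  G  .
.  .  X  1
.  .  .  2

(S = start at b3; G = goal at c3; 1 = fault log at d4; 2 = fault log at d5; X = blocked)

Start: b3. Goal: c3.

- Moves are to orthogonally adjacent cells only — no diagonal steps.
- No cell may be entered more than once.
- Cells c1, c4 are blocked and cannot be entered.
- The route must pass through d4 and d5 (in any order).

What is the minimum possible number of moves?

Any route passes through d4 and d5 in some order between b3 and c3. Summing Manhattan distances along each leg and taking the cheapest ordering (b3 → d4 → d5 → c3) gives a lower bound of 3 + 1 + 3 = 7 moves.
A route of 7 moves achieves this: b3 → b4 → b5 → c5 → d5 → d4 → d3 → c3.
Since 7 matches the lower bound, it is optimal.

7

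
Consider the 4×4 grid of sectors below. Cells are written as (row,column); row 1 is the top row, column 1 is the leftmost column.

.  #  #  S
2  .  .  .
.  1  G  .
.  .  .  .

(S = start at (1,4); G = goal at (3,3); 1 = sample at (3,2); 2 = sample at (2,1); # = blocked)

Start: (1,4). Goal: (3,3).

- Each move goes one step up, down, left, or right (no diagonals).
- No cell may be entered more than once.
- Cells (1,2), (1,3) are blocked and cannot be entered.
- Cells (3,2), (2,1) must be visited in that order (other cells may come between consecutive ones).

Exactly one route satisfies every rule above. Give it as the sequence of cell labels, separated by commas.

The waypoints must appear in the order (3,2), (2,1), with no cell reused.
Route from (1,4): down 3 to (4,4), left 2 to (4,2), up 1 to (3,2), left 1 to (3,1), up 1 to (2,1), right 2 to (2,3), down 1 to (3,3) — 11 moves in all.
Check: order respected (1 at step 6, 2 at step 8).

(1,4), (2,4), (3,4), (4,4), (4,3), (4,2), (3,2), (3,1), (2,1), (2,2), (2,3), (3,3)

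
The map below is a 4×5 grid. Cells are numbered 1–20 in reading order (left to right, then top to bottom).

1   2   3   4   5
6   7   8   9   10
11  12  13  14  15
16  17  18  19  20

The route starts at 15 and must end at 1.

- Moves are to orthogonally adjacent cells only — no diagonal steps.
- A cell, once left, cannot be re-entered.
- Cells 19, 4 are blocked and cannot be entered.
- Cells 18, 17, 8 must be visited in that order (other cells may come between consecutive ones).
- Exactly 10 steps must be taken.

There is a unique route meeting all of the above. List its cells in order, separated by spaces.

15 14 13 18 17 12 7 8 3 2 1

The waypoints must appear in the order 18, 17, 8, with no cell reused.
Route from 15: 2× left (reaching 13), down to 18, left to 17, 2× up (reaching 7), right to 8, up to 3, 2× left (reaching 1) — 10 moves in all.
Check: order respected (18 at step 3, 17 at step 4, 8 at step 7); 10 moves as required.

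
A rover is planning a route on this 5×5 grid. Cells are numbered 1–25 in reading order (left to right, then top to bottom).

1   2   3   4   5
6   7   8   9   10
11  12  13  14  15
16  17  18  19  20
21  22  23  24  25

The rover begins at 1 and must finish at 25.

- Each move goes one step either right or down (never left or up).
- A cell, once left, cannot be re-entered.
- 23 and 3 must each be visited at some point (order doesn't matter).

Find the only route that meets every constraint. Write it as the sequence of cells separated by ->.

Moves only go right or down, so the column and row indices never decrease.
Route from 1: 2× right (reaching 3), 4× down (reaching 23), 2× right (reaching 25) — 8 moves in all.
Check: all required cells visited.

1 -> 2 -> 3 -> 8 -> 13 -> 18 -> 23 -> 24 -> 25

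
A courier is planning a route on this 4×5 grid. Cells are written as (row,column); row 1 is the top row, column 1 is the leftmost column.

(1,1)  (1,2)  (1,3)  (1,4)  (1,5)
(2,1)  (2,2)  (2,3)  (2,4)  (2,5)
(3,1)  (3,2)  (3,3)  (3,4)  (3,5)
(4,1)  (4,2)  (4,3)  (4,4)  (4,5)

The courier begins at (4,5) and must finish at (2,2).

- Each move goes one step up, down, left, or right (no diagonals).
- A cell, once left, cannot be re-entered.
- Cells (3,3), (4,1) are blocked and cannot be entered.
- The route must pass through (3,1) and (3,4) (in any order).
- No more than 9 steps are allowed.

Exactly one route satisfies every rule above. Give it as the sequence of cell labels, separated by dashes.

The budget equals the shortest possible length, so every move has to be on a shortest route through the required cells.
Route from (4,5): up to (3,5), left to (3,4), down to (4,4), 2× left (reaching (4,2)), up to (3,2), left to (3,1), up to (2,1), right to (2,2) — 9 moves in all.
Check: all required cells visited; 9 ≤ 9 moves.

(4,5) - (3,5) - (3,4) - (4,4) - (4,3) - (4,2) - (3,2) - (3,1) - (2,1) - (2,2)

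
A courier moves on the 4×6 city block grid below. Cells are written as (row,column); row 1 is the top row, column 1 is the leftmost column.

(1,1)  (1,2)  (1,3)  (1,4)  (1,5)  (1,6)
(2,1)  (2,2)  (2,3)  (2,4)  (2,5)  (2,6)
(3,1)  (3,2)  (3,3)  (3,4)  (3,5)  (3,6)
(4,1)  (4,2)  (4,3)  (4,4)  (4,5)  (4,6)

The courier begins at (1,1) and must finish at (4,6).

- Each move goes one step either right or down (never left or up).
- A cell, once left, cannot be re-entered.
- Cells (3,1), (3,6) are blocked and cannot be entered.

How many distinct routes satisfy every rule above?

30

A right/down-only route from (1,1) to (4,6) makes exactly 3 down-moves and 5 right-moves in some order.
With no other constraints that would be C(8,3) = 56 routes.
Subtract routes through each blocked cell (inclusion–exclusion for overlaps): − through (3,1): 6 − through (3,6): 21 + through (3,1)&(3,6): 1 → 30.
That gives 30 routes.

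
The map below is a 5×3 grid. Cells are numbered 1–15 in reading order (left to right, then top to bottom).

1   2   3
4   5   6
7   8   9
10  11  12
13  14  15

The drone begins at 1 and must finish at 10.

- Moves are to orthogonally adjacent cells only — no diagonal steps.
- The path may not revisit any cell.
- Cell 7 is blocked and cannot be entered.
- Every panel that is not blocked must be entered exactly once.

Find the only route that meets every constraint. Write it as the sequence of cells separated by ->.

1 -> 4 -> 5 -> 2 -> 3 -> 6 -> 9 -> 8 -> 11 -> 12 -> 15 -> 14 -> 13 -> 10

Need to visit all 14 open cells exactly once, starting at 1 and ending at 10.
Route from 1: down to 4, right to 5, up to 2, right to 3, 2× down (reaching 9), left to 8, down to 11, right to 12, down to 15, 2× left (reaching 13), up to 10 — 13 moves in all.
Check: all 14 open cells covered.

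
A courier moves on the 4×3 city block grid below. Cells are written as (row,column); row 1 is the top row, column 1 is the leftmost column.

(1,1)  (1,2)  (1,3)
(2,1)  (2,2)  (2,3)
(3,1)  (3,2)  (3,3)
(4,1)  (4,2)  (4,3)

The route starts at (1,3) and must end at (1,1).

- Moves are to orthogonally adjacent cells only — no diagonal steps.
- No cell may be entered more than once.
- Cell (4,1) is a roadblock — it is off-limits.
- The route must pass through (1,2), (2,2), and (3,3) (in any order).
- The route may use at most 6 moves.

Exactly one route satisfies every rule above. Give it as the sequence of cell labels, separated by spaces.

The 6-move cap with required stops at (1,2), (2,2), (3,3) leaves no slack for detours.
Route from (1,3): 2× down (reaching (3,3)), left to (3,2), 2× up (reaching (1,2)), left to (1,1) — 6 moves in all.
Check: all required cells visited; 6 ≤ 6 moves.

(1,3) (2,3) (3,3) (3,2) (2,2) (1,2) (1,1)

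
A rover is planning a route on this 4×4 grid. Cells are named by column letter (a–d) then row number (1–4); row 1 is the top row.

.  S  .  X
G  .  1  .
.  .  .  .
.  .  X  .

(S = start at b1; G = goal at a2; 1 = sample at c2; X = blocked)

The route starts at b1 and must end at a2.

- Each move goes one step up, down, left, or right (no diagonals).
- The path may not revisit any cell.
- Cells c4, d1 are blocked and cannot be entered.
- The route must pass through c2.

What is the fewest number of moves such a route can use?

4

Any route passes through c2 somewhere between b1 and a2. Summing Manhattan distances along the two legs (b1 → c2 → a2) gives a lower bound of 2 + 2 = 4 moves.
A route of 4 moves achieves this: b1 → c1 → c2 → b2 → a2.
Since 4 matches the lower bound, it is optimal.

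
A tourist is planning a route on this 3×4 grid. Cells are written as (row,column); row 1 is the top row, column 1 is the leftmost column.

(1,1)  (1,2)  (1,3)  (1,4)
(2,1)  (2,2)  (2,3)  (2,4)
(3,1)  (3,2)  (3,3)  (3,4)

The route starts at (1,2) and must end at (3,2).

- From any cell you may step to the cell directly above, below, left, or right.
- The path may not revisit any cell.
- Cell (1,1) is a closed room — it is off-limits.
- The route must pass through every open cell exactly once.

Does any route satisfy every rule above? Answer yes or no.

One route that works: (1,2) → (1,3) → (1,4) → (2,4) → (3,4) → (3,3) → (2,3) → (2,2) → (2,1) → (3,1) → (3,2).

yes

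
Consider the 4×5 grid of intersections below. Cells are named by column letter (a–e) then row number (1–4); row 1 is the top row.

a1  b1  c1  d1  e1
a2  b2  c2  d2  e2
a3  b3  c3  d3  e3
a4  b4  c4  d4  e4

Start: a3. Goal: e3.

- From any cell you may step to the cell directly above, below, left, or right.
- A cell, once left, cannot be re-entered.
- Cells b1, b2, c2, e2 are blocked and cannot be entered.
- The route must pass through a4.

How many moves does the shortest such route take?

Any route passes through a4 somewhere between a3 and e3. Summing Manhattan distances along the two legs (a3 → a4 → e3) gives a lower bound of 1 + 5 = 6 moves.
A route of 6 moves achieves this: a3 → a4 → b4 → b3 → c3 → d3 → e3.
Since 6 matches the lower bound, it is optimal.

6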